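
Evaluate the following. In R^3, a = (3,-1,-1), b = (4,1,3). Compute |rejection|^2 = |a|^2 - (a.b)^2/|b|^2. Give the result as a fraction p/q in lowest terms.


|a|^2 = 3^2 + (-1)^2 + (-1)^2 = 11
|b|^2 = 4^2 + 1^2 + 3^2 = 26
a . b = 3*4 + (-1)*1 + (-1)*3 = 8
(a.b)^2 = 8^2 = 64
|rej|^2 = 11 - 64/26
= (286 - 64)/26
= 222/26
In lowest terms: 111/13


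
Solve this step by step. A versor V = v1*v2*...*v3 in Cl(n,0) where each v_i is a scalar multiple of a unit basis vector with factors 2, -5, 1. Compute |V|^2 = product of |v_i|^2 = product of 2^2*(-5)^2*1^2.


Each vector v_i has |v_i|^2 = s_i^2
Squared scales: 2^2 = 4, (-5)^2 = 25, 1^2 = 1
|V|^2 = 4 * 25 * 1
= 100


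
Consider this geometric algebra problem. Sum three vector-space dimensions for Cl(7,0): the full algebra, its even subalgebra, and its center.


n = 7 + 0 = 7
Total dim = 2^7 = 128
Even subalgebra dim = 2^6 = 64
n is odd, so center dim = 2
Sum = 128 + 64 + 2 = 194


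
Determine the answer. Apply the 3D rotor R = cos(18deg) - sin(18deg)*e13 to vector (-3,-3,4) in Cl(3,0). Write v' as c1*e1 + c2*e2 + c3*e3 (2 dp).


Rotor R = cos(18deg) - sin(18deg)*e13
Rotation angle theta = 2 * 18 = 36 degrees in the e13 plane (e1 -> e3).
The component perpendicular to the plane (e2) is invariant: v'_2 = v2 = -3.00
cos(36deg) = 0.8090, sin(36deg) = 0.5878
v'_1 = v1*cos(theta) - v3*sin(theta) = -3*0.8090 - 4*0.5878 = -4.78
v'_3 = v1*sin(theta) + v3*cos(theta) = -3*0.5878 + 4*0.8090 = 1.47
v' = -4.78*e1 - 3.00*e2 + 1.47*e3


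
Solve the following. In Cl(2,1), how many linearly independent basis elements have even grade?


Even subalgebra dimension = 2^(n-1)
n = 2 + 1 = 3
2^(3 - 1) = 2^2 = 4
Verification: sum of C(3,k) for even k = 1 + 3 = 4
Result = 4


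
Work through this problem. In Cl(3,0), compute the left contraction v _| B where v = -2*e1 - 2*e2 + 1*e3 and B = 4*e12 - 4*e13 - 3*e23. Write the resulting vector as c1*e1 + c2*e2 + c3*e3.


Left contraction v _| B = <vB>_1 (grade-1 part of the geometric product vB).
Using e1_|e12 = e2, e2_|e12 = -e1, e1_|e13 = e3, e3_|e13 = -e1, e2_|e23 = e3, e3_|e23 = -e2:
e1 coeff: -v2*b12 - v3*b13 = -(-2)*(4) - (1)*(-4) = 12
e2 coeff: v1*b12 - v3*b23 = (-2)*(4) - (1)*(-3) = -5
e3 coeff: v1*b13 + v2*b23 = (-2)*(-4) + (-2)*(-3) = 14
v _| B = 12*e1 - 5*e2 + 14*e3


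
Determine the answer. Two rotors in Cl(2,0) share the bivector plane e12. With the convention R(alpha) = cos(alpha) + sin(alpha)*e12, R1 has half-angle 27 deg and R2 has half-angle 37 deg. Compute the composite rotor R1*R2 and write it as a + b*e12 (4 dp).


Same-plane rotors commute and their half-angles add:
R1*R2 = cos(a1 + a2) + sin(a1 + a2)*e12.
a1 + a2 = 27 + 37 = 64 deg
cos(64 deg) = 0.4384
sin(64 deg) = 0.8988
R1*R2 = 0.4384 + 0.8988*e12


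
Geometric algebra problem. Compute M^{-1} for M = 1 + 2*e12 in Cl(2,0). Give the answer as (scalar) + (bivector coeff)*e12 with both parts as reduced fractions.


M = 1 + 2*e12, where e12^2 = -1.
Since M commutes with its reverse ~M = a - b*e12, M * ~M = a^2 - b^2*e12^2 = a^2 + b^2.
So M^{-1} = ~M / (a^2 + b^2) = (a - b*e12)/(a^2 + b^2).
a^2 + b^2 = 1 + 4 = 5
Scalar part = 1/5 = 1/5
Bivector coeff = -2/5 = -2/5
M^{-1} = 1/5 - 2/5*e12


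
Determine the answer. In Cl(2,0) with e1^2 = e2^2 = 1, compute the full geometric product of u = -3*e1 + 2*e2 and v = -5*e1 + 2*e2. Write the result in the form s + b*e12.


Expand: (-3*e1 + 2*e2)(-5*e1 + 2*e2)
= (-3)*(-5)*e1e1 + (-3)*2*e1e2 + 2*(-5)*e2e1 + 2*2*e2e2
Using e1^2 = e2^2 = 1, e2e1 = -e1e2:
Scalar part s = (-3)*(-5) + 2*2 = 15 + 4 = 19
Bivector part b = (-3)*2 - 2*(-5) = -6 - (-10) = 4
uv = 19 + 4*e12


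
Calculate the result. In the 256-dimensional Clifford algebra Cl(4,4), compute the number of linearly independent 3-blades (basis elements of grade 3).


Number of grade-k basis blades in Cl(p,q) with n = p + q is C(n, k).
n = 4 + 4 = 8
C(8, 3) = 8! / (3! * 5!)
= 40320 / (6 * 120)
= 56


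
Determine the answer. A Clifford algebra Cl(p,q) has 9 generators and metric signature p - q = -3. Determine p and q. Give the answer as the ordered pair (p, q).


We need p + q = 9 and p - q = -3.
Adding: 2p = 9 + (-3) = 6, so p = 3.
Then q = 9 - 3 = 6.
(p, q) = (3, 6)


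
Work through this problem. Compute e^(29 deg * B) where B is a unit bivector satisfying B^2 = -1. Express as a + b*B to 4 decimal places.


For a unit bivector B with B^2 = -1, the exponential series gives
e^(theta*B) = cos(theta) + sin(theta)*B (the GA analogue of Euler's formula).
theta = 29 degrees = 0.506145 rad
cos(29 deg) = 0.8746
sin(29 deg) = 0.4848
exp(theta*B) = 0.8746 + 0.4848*B


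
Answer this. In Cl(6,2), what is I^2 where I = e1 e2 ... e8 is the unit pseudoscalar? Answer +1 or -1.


The pseudoscalar I = e1...e_n (product of all n generators) of Cl(p,q) satisfies I^2 = (-1)^(q + n(n-1)/2).
p = 6, q = 2, n = p + q = 8
n(n-1)/2 = 8 * 7 / 2 = 28
Exponent = q + n(n-1)/2 = 2 + 28 = 30
I^2 = (-1)^30 = +1


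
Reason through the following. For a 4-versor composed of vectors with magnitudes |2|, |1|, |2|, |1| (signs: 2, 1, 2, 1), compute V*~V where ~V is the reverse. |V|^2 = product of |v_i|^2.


Each vector v_i has |v_i|^2 = s_i^2
Squared scales: 2^2 = 4, 1^2 = 1, 2^2 = 4, 1^2 = 1
|V|^2 = 4 * 1 * 4 * 1
= 16


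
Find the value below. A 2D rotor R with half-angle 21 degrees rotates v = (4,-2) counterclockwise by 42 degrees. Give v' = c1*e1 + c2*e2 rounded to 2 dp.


Rotor R = cos(21deg) - sin(21deg)*e12
Rotation angle theta = 2 * 21 = 42 degrees
v' = R*v*~R rotates v by theta.
cos(42deg) = 0.7431, sin(42deg) = 0.6691
v'_1 = 4*cos(42deg) - (-2)*sin(42deg)
= 4*0.7431 - (-2)*0.6691
= 4.31
v'_2 = 4*sin(42deg) + (-2)*cos(42deg)
= 4*0.6691 + (-2)*0.7431
= 1.19
v' = 4.31*e1 + 1.19*e2


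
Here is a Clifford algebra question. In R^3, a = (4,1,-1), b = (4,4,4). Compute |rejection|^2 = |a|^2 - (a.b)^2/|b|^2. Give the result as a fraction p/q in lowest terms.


|a|^2 = 4^2 + 1^2 + (-1)^2 = 18
|b|^2 = 4^2 + 4^2 + 4^2 = 48
a . b = 4*4 + 1*4 + (-1)*4 = 16
(a.b)^2 = 16^2 = 256
|rej|^2 = 18 - 256/48
= (864 - 256)/48
= 608/48
In lowest terms: 38/3


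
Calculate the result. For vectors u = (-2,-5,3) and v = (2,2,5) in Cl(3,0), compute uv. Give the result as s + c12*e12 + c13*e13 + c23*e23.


In Cl(3,0): e_i^2 = 1, e_ie_j = -e_je_i for i != j.
Scalar part = u . v = (-2)*2 + (-5)*2 + 3*5
= -4 + (-10) + 15 = 1
e12 coeff = (-2)*2 - (-5)*2 = -4 - (-10) = 6
e13 coeff = (-2)*5 - 3*2 = -10 - 6 = -16
e23 coeff = (-5)*5 - 3*2 = -25 - 6 = -31
uv = 1 + 6*e12 - 16*e13 - 31*e23


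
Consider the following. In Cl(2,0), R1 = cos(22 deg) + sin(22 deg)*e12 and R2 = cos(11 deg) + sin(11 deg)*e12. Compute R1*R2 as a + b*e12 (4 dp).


Same-plane rotors commute and their half-angles add:
R1*R2 = cos(a1 + a2) + sin(a1 + a2)*e12.
a1 + a2 = 22 + 11 = 33 deg
cos(33 deg) = 0.8387
sin(33 deg) = 0.5446
R1*R2 = 0.8387 + 0.5446*e12


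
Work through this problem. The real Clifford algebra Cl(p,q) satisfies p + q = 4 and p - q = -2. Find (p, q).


We need p + q = 4 and p - q = -2.
Adding: 2p = 4 + (-2) = 2, so p = 1.
Then q = 4 - 1 = 3.
(p, q) = (1, 3)


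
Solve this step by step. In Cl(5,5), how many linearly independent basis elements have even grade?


Even subalgebra dimension = 2^(n-1)
n = 5 + 5 = 10
2^(10 - 1) = 2^9 = 512
Verification: sum of C(10,k) for even k = 1 + 45 + 210 + 210 + 45 + 1 = 512
Result = 512


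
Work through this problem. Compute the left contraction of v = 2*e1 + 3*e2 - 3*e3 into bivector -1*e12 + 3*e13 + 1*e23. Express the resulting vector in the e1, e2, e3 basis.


Left contraction v _| B = <vB>_1 (grade-1 part of the geometric product vB).
Using e1_|e12 = e2, e2_|e12 = -e1, e1_|e13 = e3, e3_|e13 = -e1, e2_|e23 = e3, e3_|e23 = -e2:
e1 coeff: -v2*b12 - v3*b13 = -(3)*(-1) - (-3)*(3) = 12
e2 coeff: v1*b12 - v3*b23 = (2)*(-1) - (-3)*(1) = 1
e3 coeff: v1*b13 + v2*b23 = (2)*(3) + (3)*(1) = 9
v _| B = 12*e1 + 1*e2 + 9*e3


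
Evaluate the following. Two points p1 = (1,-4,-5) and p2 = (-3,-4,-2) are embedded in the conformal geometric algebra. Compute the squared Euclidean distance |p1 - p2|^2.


p1 - p2 = (4, 0, -3)
|p1 - p2|^2 = 4^2 + 0^2 + (-3)^2
= 16 + 0 + 9
= 25


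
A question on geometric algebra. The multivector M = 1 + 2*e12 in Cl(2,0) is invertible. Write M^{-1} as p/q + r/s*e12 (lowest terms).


M = 1 + 2*e12, where e12^2 = -1.
Since M commutes with its reverse ~M = a - b*e12, M * ~M = a^2 - b^2*e12^2 = a^2 + b^2.
So M^{-1} = ~M / (a^2 + b^2) = (a - b*e12)/(a^2 + b^2).
a^2 + b^2 = 1 + 4 = 5
Scalar part = 1/5 = 1/5
Bivector coeff = -2/5 = -2/5
M^{-1} = 1/5 - 2/5*e12


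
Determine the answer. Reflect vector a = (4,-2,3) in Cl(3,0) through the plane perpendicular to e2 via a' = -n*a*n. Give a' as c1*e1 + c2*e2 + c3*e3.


Reflection formula: a' = -n*a*n, with n = e2 (unit vector, n^2 = 1).
For reflection through hyperplane perp to e2:
The component along e2 flips sign, others stay.
a = (4, -2, 3)
a' = (4, 2, 3)
a' = 4*e1 + 2*e2 + 3*e3


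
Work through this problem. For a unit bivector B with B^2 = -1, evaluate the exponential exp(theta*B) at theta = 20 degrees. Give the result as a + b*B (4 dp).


For a unit bivector B with B^2 = -1, the exponential series gives
e^(theta*B) = cos(theta) + sin(theta)*B (the GA analogue of Euler's formula).
theta = 20 degrees = 0.349066 rad
cos(20 deg) = 0.9397
sin(20 deg) = 0.3420
exp(theta*B) = 0.9397 + 0.3420*B


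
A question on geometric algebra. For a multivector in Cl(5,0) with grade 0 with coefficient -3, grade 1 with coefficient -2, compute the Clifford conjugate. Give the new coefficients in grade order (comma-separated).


Clifford conjugate sign for grade k: (-1)^(k(k+1)/2)
Grade 0: (-1)^(0*1/2) = (-1)^0 = 1, coeff -3 -> -3
Grade 1: (-1)^(1*2/2) = (-1)^1 = -1, coeff -2 -> 2
Conjugated coefficients: -3, 2


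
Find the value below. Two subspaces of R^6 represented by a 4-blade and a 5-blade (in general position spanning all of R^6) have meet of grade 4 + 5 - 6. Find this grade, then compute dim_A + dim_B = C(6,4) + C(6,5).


Meet grade = grade(A) + grade(B) - n
= 4 + 5 - 6 = 3
C(6,4) = 15
C(6,5) = 6
dim_A + dim_B = 15 + 6 = 21


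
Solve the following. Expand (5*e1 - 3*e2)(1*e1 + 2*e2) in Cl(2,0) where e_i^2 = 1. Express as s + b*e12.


Expand: (5*e1 - 3*e2)(1*e1 + 2*e2)
= 5*1*e1e1 + 5*2*e1e2 + (-3)*1*e2e1 + (-3)*2*e2e2
Using e1^2 = e2^2 = 1, e2e1 = -e1e2:
Scalar part s = 5*1 + (-3)*2 = 5 + (-6) = -1
Bivector part b = 5*2 - (-3)*1 = 10 - (-3) = 13
uv = -1 + 13*e12


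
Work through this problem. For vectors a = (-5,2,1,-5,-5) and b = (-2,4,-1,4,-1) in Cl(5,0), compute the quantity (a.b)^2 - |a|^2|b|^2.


a . b = (-5)*(-2) + 2*4 + 1*(-1) + (-5)*4 + (-5)*(-1)
= 10 + 8 + (-1) + (-20) + 5 = 2
|a|^2 = (-5)^2 + 2^2 + 1^2 + (-5)^2 + (-5)^2 = 80
|b|^2 = (-2)^2 + 4^2 + (-1)^2 + 4^2 + (-1)^2 = 38
(a.b)^2 = 2^2 = 4
|a|^2 * |b|^2 = 80 * 38 = 3040
Result = 4 - 3040 = -3036


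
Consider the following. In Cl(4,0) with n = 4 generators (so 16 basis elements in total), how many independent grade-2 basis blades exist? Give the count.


Number of grade-k basis blades in Cl(p,q) with n = p + q is C(n, k).
n = 4 + 0 = 4
C(4, 2) = 4! / (2! * 2!)
= 24 / (2 * 2)
= 6


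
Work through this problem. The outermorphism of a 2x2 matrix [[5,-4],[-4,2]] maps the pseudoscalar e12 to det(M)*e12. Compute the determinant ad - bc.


The outermorphism of a linear map f sends e1^e2 to f(e1)^f(e2).
f(e1) = 5*e1 - 4*e2
f(e2) = -4*e1 + 2*e2
f(e1) ^ f(e2) = (5*e1 - 4*e2) ^ (-4*e1 + 2*e2)
= 5*2*e12 + (-4)*(-4)*e21
= (10 - 16)*e12
= -6*e12
Coefficient = -6


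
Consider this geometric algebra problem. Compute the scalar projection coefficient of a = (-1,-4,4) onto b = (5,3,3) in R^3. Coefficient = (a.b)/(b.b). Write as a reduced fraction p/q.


Projection coefficient = (a . b) / (b . b)
a . b = (-1)*5 + (-4)*3 + 4*3
= -5 + (-12) + 12 = -5
b . b = 5^2 + 3^2 + 3^2
= 25 + 9 + 9 = 43
Coefficient = -5/43
In lowest terms: -5/43


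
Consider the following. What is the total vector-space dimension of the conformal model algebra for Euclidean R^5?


The conformal model of R^5 uses Cl(6,1): the 5 Euclidean generators plus two extra orthogonal generators e+ (e+^2 = +1) and e- (e-^2 = -1), from which the null vectors e0, einf are built.
Number of generators m = 5 + 2 = 7.
dim Cl(p,q) = 2^m = 2^7 = 128


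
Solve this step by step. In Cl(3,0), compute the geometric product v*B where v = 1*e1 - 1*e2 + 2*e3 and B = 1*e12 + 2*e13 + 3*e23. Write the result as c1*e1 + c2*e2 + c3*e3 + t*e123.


vB has grade-1 (vector) and grade-3 (trivector) parts: vB = (v _| B) + (v ^ B).
Vector part <vB>_1:
  e1: -v2*b12 - v3*b13 = -(-1)*(1) - (2)*(2) = -3
  e2: v1*b12 - v3*b23 = (1)*(1) - (2)*(3) = -5
  e3: v1*b13 + v2*b23 = (1)*(2) + (-1)*(3) = -1
Trivector part <vB>_3:
  e123: v1*b23 - v2*b13 + v3*b12 = (1)*(3) - (-1)*(2) + (2)*(1) = 7
vB = -3*e1 - 5*e2 - 1*e3 + 7*e123


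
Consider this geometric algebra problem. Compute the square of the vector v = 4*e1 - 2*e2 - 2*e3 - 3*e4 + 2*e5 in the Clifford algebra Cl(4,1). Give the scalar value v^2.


v^2 = sum of c_i^2 * e_i^2
Positive signature terms (e_i^2 = +1): 4^2 + (-2)^2 + (-2)^2 + (-3)^2 = 33
Negative signature terms (e_j^2 = -1): 2^2 = 4
v^2 = 33 - 4 = 29


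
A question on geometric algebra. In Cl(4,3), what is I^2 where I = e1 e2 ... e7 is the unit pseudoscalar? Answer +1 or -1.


The pseudoscalar I = e1...e_n (product of all n generators) of Cl(p,q) satisfies I^2 = (-1)^(q + n(n-1)/2).
p = 4, q = 3, n = p + q = 7
n(n-1)/2 = 7 * 6 / 2 = 21
Exponent = q + n(n-1)/2 = 3 + 21 = 24
I^2 = (-1)^24 = +1


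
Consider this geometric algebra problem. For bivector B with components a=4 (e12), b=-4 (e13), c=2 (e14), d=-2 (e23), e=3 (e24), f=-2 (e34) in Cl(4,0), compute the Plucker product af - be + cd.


Plucker relation: af - be + cd
a*f = 4*(-2) = -8
b*e = (-4)*3 = -12
c*d = 2*(-2) = -4
af - be + cd = -8 - (-12) + (-4)
= 0


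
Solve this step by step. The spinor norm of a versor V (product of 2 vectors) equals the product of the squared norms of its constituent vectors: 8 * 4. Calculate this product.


Spinor norm N(V) = |v1|^2 * |v2|^2 * ... * |v2|^2
= 8 * 4
Running product: 8, 32
N(V) = 32


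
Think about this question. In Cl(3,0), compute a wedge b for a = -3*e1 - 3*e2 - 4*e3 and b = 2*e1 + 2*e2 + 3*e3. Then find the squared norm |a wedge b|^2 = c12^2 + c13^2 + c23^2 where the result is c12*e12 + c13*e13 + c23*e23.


a wedge b = (a1*b2 - a2*b1)*e12 + (a1*b3 - a3*b1)*e13 + (a2*b3 - a3*b2)*e23
e12 coeff: (-3)*2 - (-3)*2 = -6 - (-6) = 0
e13 coeff: (-3)*3 - (-4)*2 = -9 - (-8) = -1
e23 coeff: (-3)*3 - (-4)*2 = -9 - (-8) = -1
|a wedge b|^2 = 0^2 + (-1)^2 + (-1)^2
= 0 + 1 + 1
= 2


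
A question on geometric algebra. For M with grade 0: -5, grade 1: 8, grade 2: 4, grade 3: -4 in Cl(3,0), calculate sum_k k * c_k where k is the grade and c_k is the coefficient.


Grade-weighted sum = sum of grade_k * coefficient_k
0*(-5) = 0
1*8 = 8
2*4 = 8
3*(-4) = -12
Total = 0 + 8 + 8 + (-12) = 4


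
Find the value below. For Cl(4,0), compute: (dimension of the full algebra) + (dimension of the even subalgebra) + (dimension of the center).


n = 4 + 0 = 4
Total dim = 2^4 = 16
Even subalgebra dim = 2^3 = 8
n is even, so center dim = 1
Sum = 16 + 8 + 1 = 25


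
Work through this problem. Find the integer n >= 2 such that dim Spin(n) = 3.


dim Spin(n) = dim so(n) = n(n-1)/2.
Solve n(n-1)/2 = 3, i.e. n^2 - n - 6 = 0.
Discriminant = 1 + 8*3 = 25
n = (1 + sqrt(25))/2 = (1 + 5)/2 = 3


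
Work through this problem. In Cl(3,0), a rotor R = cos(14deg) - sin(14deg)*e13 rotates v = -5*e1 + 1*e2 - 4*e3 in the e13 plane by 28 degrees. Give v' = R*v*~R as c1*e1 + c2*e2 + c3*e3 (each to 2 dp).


Rotor R = cos(14deg) - sin(14deg)*e13
Rotation angle theta = 2 * 14 = 28 degrees in the e13 plane (e1 -> e3).
The component perpendicular to the plane (e2) is invariant: v'_2 = v2 = 1.00
cos(28deg) = 0.8829, sin(28deg) = 0.4695
v'_1 = v1*cos(theta) - v3*sin(theta) = -5*0.8829 - (-4)*0.4695 = -2.54
v'_3 = v1*sin(theta) + v3*cos(theta) = -5*0.4695 + (-4)*0.8829 = -5.88
v' = -2.54*e1 + 1.00*e2 - 5.88*e3


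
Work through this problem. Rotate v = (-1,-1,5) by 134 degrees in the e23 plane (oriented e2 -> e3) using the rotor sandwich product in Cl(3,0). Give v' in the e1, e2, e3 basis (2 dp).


Rotor R = cos(67deg) - sin(67deg)*e23
Rotation angle theta = 2 * 67 = 134 degrees in the e23 plane (e2 -> e3).
The component perpendicular to the plane (e1) is invariant: v'_1 = v1 = -1.00
cos(134deg) = -0.6947, sin(134deg) = 0.7193
v'_2 = v2*cos(theta) - v3*sin(theta) = -1*(-0.6947) - 5*0.7193 = -2.90
v'_3 = v2*sin(theta) + v3*cos(theta) = -1*0.7193 + 5*(-0.6947) = -4.19
v' = -1.00*e1 - 2.90*e2 - 4.19*e3


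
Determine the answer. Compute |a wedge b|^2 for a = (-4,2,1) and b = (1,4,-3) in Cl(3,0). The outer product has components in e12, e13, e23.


a wedge b = (a1*b2 - a2*b1)*e12 + (a1*b3 - a3*b1)*e13 + (a2*b3 - a3*b2)*e23
e12 coeff: (-4)*4 - 2*1 = -16 - 2 = -18
e13 coeff: (-4)*(-3) - 1*1 = 12 - 1 = 11
e23 coeff: 2*(-3) - 1*4 = -6 - 4 = -10
|a wedge b|^2 = (-18)^2 + 11^2 + (-10)^2
= 324 + 121 + 100
= 545


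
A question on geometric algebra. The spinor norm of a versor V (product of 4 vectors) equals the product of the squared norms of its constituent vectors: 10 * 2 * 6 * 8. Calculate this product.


Spinor norm N(V) = |v1|^2 * |v2|^2 * ... * |v4|^2
= 10 * 2 * 6 * 8
Running product: 10, 20, 120, 960
N(V) = 960


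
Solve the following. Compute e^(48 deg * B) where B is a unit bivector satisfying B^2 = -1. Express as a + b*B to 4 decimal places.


For a unit bivector B with B^2 = -1, the exponential series gives
e^(theta*B) = cos(theta) + sin(theta)*B (the GA analogue of Euler's formula).
theta = 48 degrees = 0.837758 rad
cos(48 deg) = 0.6691
sin(48 deg) = 0.7431
exp(theta*B) = 0.6691 + 0.7431*B


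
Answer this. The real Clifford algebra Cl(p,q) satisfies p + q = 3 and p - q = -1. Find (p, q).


We need p + q = 3 and p - q = -1.
Adding: 2p = 3 + (-1) = 2, so p = 1.
Then q = 3 - 1 = 2.
(p, q) = (1, 2)


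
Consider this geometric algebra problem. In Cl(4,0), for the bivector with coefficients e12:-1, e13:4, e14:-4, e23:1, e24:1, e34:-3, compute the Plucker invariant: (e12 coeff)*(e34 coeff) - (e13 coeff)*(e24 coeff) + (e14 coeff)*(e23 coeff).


Plucker relation: af - be + cd
a*f = (-1)*(-3) = 3
b*e = 4*1 = 4
c*d = (-4)*1 = -4
af - be + cd = 3 - 4 + (-4)
= -5


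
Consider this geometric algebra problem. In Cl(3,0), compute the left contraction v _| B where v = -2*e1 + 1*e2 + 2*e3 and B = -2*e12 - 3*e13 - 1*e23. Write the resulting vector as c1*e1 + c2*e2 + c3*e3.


Left contraction v _| B = <vB>_1 (grade-1 part of the geometric product vB).
Using e1_|e12 = e2, e2_|e12 = -e1, e1_|e13 = e3, e3_|e13 = -e1, e2_|e23 = e3, e3_|e23 = -e2:
e1 coeff: -v2*b12 - v3*b13 = -(1)*(-2) - (2)*(-3) = 8
e2 coeff: v1*b12 - v3*b23 = (-2)*(-2) - (2)*(-1) = 6
e3 coeff: v1*b13 + v2*b23 = (-2)*(-3) + (1)*(-1) = 5
v _| B = 8*e1 + 6*e2 + 5*e3


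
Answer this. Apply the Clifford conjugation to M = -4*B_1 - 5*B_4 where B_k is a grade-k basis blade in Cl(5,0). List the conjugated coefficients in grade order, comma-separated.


Clifford conjugate sign for grade k: (-1)^(k(k+1)/2)
Grade 1: (-1)^(1*2/2) = (-1)^1 = -1, coeff -4 -> 4
Grade 4: (-1)^(4*5/2) = (-1)^10 = 1, coeff -5 -> -5
Conjugated coefficients: 4, -5


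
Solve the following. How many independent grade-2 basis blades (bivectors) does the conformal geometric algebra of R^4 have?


The conformal model of R^4 uses Cl(5,1) with m = 4 + 2 = 6 generators.
Number of grade-2 blades = C(m, 2) = C(6, 2)
= 6*5/2 = 15


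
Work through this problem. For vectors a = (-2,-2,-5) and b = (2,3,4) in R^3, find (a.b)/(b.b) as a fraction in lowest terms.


Projection coefficient = (a . b) / (b . b)
a . b = (-2)*2 + (-2)*3 + (-5)*4
= -4 + (-6) + (-20) = -30
b . b = 2^2 + 3^2 + 4^2
= 4 + 9 + 16 = 29
Coefficient = -30/29
In lowest terms: -30/29


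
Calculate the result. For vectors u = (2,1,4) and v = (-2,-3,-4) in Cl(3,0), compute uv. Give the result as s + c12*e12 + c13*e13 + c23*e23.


In Cl(3,0): e_i^2 = 1, e_ie_j = -e_je_i for i != j.
Scalar part = u . v = 2*(-2) + 1*(-3) + 4*(-4)
= -4 + (-3) + (-16) = -23
e12 coeff = 2*(-3) - 1*(-2) = -6 - (-2) = -4
e13 coeff = 2*(-4) - 4*(-2) = -8 - (-8) = 0
e23 coeff = 1*(-4) - 4*(-3) = -4 - (-12) = 8
uv = -23 - 4*e12 + 0*e13 + 8*e23


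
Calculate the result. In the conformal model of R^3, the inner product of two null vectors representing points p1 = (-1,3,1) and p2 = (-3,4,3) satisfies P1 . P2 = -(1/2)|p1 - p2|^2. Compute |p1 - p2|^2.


p1 - p2 = (2, -1, -2)
|p1 - p2|^2 = 2^2 + (-1)^2 + (-2)^2
= 4 + 1 + 4
= 9


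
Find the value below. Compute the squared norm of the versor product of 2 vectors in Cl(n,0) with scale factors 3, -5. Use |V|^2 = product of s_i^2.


Each vector v_i has |v_i|^2 = s_i^2
Squared scales: 3^2 = 9, (-5)^2 = 25
|V|^2 = 9 * 25
= 225


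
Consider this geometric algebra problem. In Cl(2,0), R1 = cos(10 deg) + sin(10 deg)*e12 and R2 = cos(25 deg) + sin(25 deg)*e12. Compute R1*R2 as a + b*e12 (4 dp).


Same-plane rotors commute and their half-angles add:
R1*R2 = cos(a1 + a2) + sin(a1 + a2)*e12.
a1 + a2 = 10 + 25 = 35 deg
cos(35 deg) = 0.8192
sin(35 deg) = 0.5736
R1*R2 = 0.8192 + 0.5736*e12


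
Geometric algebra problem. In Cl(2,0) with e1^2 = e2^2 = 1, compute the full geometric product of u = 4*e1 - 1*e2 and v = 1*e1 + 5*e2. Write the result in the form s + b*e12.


Expand: (4*e1 - 1*e2)(1*e1 + 5*e2)
= 4*1*e1e1 + 4*5*e1e2 + (-1)*1*e2e1 + (-1)*5*e2e2
Using e1^2 = e2^2 = 1, e2e1 = -e1e2:
Scalar part s = 4*1 + (-1)*5 = 4 + (-5) = -1
Bivector part b = 4*5 - (-1)*1 = 20 - (-1) = 21
uv = -1 + 21*e12


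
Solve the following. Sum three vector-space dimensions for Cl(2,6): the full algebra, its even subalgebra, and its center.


n = 2 + 6 = 8
Total dim = 2^8 = 256
Even subalgebra dim = 2^7 = 128
n is even, so center dim = 1
Sum = 256 + 128 + 1 = 385


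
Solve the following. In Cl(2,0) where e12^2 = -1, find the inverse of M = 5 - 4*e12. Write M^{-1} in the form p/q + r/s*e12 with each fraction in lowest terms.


M = 5 - 4*e12, where e12^2 = -1.
Since M commutes with its reverse ~M = a - b*e12, M * ~M = a^2 - b^2*e12^2 = a^2 + b^2.
So M^{-1} = ~M / (a^2 + b^2) = (a - b*e12)/(a^2 + b^2).
a^2 + b^2 = 25 + 16 = 41
Scalar part = 5/41 = 5/41
Bivector coeff = 4/41 = 4/41
M^{-1} = 5/41 + 4/41*e12


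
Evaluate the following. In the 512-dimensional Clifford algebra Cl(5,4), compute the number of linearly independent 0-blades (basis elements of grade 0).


Number of grade-k basis blades in Cl(p,q) with n = p + q is C(n, k).
n = 5 + 4 = 9
C(9, 0) = 9! / (0! * 9!)
= 362880 / (1 * 362880)
= 1


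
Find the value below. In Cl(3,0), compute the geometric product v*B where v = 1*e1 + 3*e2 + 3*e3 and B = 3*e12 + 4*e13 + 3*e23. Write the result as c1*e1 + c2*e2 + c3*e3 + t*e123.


vB has grade-1 (vector) and grade-3 (trivector) parts: vB = (v _| B) + (v ^ B).
Vector part <vB>_1:
  e1: -v2*b12 - v3*b13 = -(3)*(3) - (3)*(4) = -21
  e2: v1*b12 - v3*b23 = (1)*(3) - (3)*(3) = -6
  e3: v1*b13 + v2*b23 = (1)*(4) + (3)*(3) = 13
Trivector part <vB>_3:
  e123: v1*b23 - v2*b13 + v3*b12 = (1)*(3) - (3)*(4) + (3)*(3) = 0
vB = -21*e1 - 6*e2 + 13*e3 + 0*e123


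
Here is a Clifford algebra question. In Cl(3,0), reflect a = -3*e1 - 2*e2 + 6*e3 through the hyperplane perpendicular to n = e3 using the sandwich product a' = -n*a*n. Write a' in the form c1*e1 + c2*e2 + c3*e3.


Reflection formula: a' = -n*a*n, with n = e3 (unit vector, n^2 = 1).
For reflection through hyperplane perp to e3:
The component along e3 flips sign, others stay.
a = (-3, -2, 6)
a' = (-3, -2, -6)
a' = -3*e1 - 2*e2 - 6*e3


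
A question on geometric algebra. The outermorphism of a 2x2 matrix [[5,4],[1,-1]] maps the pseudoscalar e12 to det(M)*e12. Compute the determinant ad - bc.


The outermorphism of a linear map f sends e1^e2 to f(e1)^f(e2).
f(e1) = 5*e1 + 1*e2
f(e2) = 4*e1 - 1*e2
f(e1) ^ f(e2) = (5*e1 + 1*e2) ^ (4*e1 - 1*e2)
= 5*(-1)*e12 + 1*4*e21
= (-5 - 4)*e12
= -9*e12
Coefficient = -9


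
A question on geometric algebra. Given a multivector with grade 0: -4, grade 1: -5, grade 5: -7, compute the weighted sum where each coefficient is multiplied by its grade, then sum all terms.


Grade-weighted sum = sum of grade_k * coefficient_k
0*(-4) = 0
1*(-5) = -5
5*(-7) = -35
Total = 0 + (-5) + (-35) = -40


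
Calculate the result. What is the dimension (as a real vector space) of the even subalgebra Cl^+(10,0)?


Even subalgebra dimension = 2^(n-1)
n = 10 + 0 = 10
2^(10 - 1) = 2^9 = 512
Verification: sum of C(10,k) for even k = 1 + 45 + 210 + 210 + 45 + 1 = 512
Result = 512


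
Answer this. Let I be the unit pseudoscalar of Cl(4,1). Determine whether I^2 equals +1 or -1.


The pseudoscalar I = e1...e_n (product of all n generators) of Cl(p,q) satisfies I^2 = (-1)^(q + n(n-1)/2).
p = 4, q = 1, n = p + q = 5
n(n-1)/2 = 5 * 4 / 2 = 10
Exponent = q + n(n-1)/2 = 1 + 10 = 11
I^2 = (-1)^11 = -1


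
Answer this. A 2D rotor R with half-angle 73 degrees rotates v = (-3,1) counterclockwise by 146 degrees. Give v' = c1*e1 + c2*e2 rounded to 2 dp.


Rotor R = cos(73deg) - sin(73deg)*e12
Rotation angle theta = 2 * 73 = 146 degrees
v' = R*v*~R rotates v by theta.
cos(146deg) = -0.8290, sin(146deg) = 0.5592
v'_1 = -3*cos(146deg) - 1*sin(146deg)
= -3*(-0.8290) - 1*0.5592
= 1.93
v'_2 = -3*sin(146deg) + 1*cos(146deg)
= -3*0.5592 + 1*(-0.8290)
= -2.51
v' = 1.93*e1 - 2.51*e2


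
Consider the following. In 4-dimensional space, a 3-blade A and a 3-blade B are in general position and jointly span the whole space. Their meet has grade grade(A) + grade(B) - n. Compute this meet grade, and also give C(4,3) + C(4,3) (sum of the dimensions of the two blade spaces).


Meet grade = grade(A) + grade(B) - n
= 3 + 3 - 4 = 2
C(4,3) = 4
C(4,3) = 4
dim_A + dim_B = 4 + 4 = 8


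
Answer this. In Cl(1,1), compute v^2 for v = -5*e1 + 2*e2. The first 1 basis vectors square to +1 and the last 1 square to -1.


v^2 = sum of c_i^2 * e_i^2
Positive signature terms (e_i^2 = +1): (-5)^2 = 25
Negative signature terms (e_j^2 = -1): 2^2 = 4
v^2 = 25 - 4 = 21


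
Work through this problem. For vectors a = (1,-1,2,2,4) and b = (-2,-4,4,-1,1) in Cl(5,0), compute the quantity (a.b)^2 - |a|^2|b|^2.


a . b = 1*(-2) + (-1)*(-4) + 2*4 + 2*(-1) + 4*1
= -2 + 4 + 8 + (-2) + 4 = 12
|a|^2 = 1^2 + (-1)^2 + 2^2 + 2^2 + 4^2 = 26
|b|^2 = (-2)^2 + (-4)^2 + 4^2 + (-1)^2 + 1^2 = 38
(a.b)^2 = 12^2 = 144
|a|^2 * |b|^2 = 26 * 38 = 988
Result = 144 - 988 = -844


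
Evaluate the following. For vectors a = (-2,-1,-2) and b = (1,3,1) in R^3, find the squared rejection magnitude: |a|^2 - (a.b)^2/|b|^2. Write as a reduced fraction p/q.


|a|^2 = (-2)^2 + (-1)^2 + (-2)^2 = 9
|b|^2 = 1^2 + 3^2 + 1^2 = 11
a . b = (-2)*1 + (-1)*3 + (-2)*1 = -7
(a.b)^2 = (-7)^2 = 49
|rej|^2 = 9 - 49/11
= (99 - 49)/11
= 50/11
In lowest terms: 50/11


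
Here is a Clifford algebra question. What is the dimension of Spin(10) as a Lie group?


Spin(n) double-covers SO(n); both have Lie algebra so(n) of dimension n(n-1)/2.
n = 10
n(n-1) = 10 * 9 = 90
dim Spin(10) = 90/2 = 45


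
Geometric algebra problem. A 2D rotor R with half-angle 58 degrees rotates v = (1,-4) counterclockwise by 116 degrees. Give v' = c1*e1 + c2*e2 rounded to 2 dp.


Rotor R = cos(58deg) - sin(58deg)*e12
Rotation angle theta = 2 * 58 = 116 degrees
v' = R*v*~R rotates v by theta.
cos(116deg) = -0.4384, sin(116deg) = 0.8988
v'_1 = 1*cos(116deg) - (-4)*sin(116deg)
= 1*(-0.4384) - (-4)*0.8988
= 3.16
v'_2 = 1*sin(116deg) + (-4)*cos(116deg)
= 1*0.8988 + (-4)*(-0.4384)
= 2.65
v' = 3.16*e1 + 2.65*e2


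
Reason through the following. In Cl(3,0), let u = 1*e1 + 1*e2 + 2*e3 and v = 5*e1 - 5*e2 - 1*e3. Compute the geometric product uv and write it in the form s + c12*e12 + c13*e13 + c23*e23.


In Cl(3,0): e_i^2 = 1, e_ie_j = -e_je_i for i != j.
Scalar part = u . v = 1*5 + 1*(-5) + 2*(-1)
= 5 + (-5) + (-2) = -2
e12 coeff = 1*(-5) - 1*5 = -5 - 5 = -10
e13 coeff = 1*(-1) - 2*5 = -1 - 10 = -11
e23 coeff = 1*(-1) - 2*(-5) = -1 - (-10) = 9
uv = -2 - 10*e12 - 11*e13 + 9*e23


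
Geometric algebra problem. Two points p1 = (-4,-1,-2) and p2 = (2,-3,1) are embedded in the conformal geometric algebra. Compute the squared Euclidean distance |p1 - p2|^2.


p1 - p2 = (-6, 2, -3)
|p1 - p2|^2 = (-6)^2 + 2^2 + (-3)^2
= 36 + 4 + 9
= 49


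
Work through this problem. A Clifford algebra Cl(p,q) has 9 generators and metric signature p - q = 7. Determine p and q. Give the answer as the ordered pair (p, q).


We need p + q = 9 and p - q = 7.
Adding: 2p = 9 + 7 = 16, so p = 8.
Then q = 9 - 8 = 1.
(p, q) = (8, 1)


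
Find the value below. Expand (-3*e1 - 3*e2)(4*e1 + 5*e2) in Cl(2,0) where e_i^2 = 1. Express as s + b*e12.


Expand: (-3*e1 - 3*e2)(4*e1 + 5*e2)
= (-3)*4*e1e1 + (-3)*5*e1e2 + (-3)*4*e2e1 + (-3)*5*e2e2
Using e1^2 = e2^2 = 1, e2e1 = -e1e2:
Scalar part s = (-3)*4 + (-3)*5 = -12 + (-15) = -27
Bivector part b = (-3)*5 - (-3)*4 = -15 - (-12) = -3
uv = -27 - 3*e12


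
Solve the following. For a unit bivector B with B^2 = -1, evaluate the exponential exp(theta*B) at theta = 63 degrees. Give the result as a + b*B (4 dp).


For a unit bivector B with B^2 = -1, the exponential series gives
e^(theta*B) = cos(theta) + sin(theta)*B (the GA analogue of Euler's formula).
theta = 63 degrees = 1.099557 rad
cos(63 deg) = 0.4540
sin(63 deg) = 0.8910
exp(theta*B) = 0.4540 + 0.8910*B


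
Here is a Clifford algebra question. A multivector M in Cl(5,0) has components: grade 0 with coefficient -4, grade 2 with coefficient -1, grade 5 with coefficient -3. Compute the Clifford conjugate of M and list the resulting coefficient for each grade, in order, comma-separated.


Clifford conjugate sign for grade k: (-1)^(k(k+1)/2)
Grade 0: (-1)^(0*1/2) = (-1)^0 = 1, coeff -4 -> -4
Grade 2: (-1)^(2*3/2) = (-1)^3 = -1, coeff -1 -> 1
Grade 5: (-1)^(5*6/2) = (-1)^15 = -1, coeff -3 -> 3
Conjugated coefficients: -4, 1, 3


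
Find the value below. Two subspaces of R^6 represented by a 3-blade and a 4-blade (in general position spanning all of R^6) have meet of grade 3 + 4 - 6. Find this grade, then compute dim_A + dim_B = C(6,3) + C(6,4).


Meet grade = grade(A) + grade(B) - n
= 3 + 4 - 6 = 1
C(6,3) = 20
C(6,4) = 15
dim_A + dim_B = 20 + 15 = 35


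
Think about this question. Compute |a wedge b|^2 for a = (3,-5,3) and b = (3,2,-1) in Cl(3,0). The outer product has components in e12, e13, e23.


a wedge b = (a1*b2 - a2*b1)*e12 + (a1*b3 - a3*b1)*e13 + (a2*b3 - a3*b2)*e23
e12 coeff: 3*2 - (-5)*3 = 6 - (-15) = 21
e13 coeff: 3*(-1) - 3*3 = -3 - 9 = -12
e23 coeff: (-5)*(-1) - 3*2 = 5 - 6 = -1
|a wedge b|^2 = 21^2 + (-12)^2 + (-1)^2
= 441 + 144 + 1
= 586


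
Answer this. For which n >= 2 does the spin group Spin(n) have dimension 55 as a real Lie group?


dim Spin(n) = dim so(n) = n(n-1)/2.
Solve n(n-1)/2 = 55, i.e. n^2 - n - 110 = 0.
Discriminant = 1 + 8*55 = 441
n = (1 + sqrt(441))/2 = (1 + 21)/2 = 11


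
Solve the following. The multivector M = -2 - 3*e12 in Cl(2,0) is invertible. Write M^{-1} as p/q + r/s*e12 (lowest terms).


M = -2 - 3*e12, where e12^2 = -1.
Since M commutes with its reverse ~M = a - b*e12, M * ~M = a^2 - b^2*e12^2 = a^2 + b^2.
So M^{-1} = ~M / (a^2 + b^2) = (a - b*e12)/(a^2 + b^2).
a^2 + b^2 = 4 + 9 = 13
Scalar part = -2/13 = -2/13
Bivector coeff = 3/13 = 3/13
M^{-1} = -2/13 + 3/13*e12


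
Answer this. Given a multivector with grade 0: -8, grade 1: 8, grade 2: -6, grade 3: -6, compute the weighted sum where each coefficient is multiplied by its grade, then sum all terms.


Grade-weighted sum = sum of grade_k * coefficient_k
0*(-8) = 0
1*8 = 8
2*(-6) = -12
3*(-6) = -18
Total = 0 + 8 + (-12) + (-18) = -22


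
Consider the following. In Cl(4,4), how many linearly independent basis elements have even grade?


Even subalgebra dimension = 2^(n-1)
n = 4 + 4 = 8
2^(8 - 1) = 2^7 = 128
Verification: sum of C(8,k) for even k = 1 + 28 + 70 + 28 + 1 = 128
Result = 128


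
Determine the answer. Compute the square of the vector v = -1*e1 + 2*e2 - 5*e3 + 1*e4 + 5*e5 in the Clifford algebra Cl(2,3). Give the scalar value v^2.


v^2 = sum of c_i^2 * e_i^2
Positive signature terms (e_i^2 = +1): (-1)^2 + 2^2 = 5
Negative signature terms (e_j^2 = -1): (-5)^2 + 1^2 + 5^2 = 51
v^2 = 5 - 51 = -46


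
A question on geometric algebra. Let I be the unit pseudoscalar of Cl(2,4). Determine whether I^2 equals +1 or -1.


The pseudoscalar I = e1...e_n (product of all n generators) of Cl(p,q) satisfies I^2 = (-1)^(q + n(n-1)/2).
p = 2, q = 4, n = p + q = 6
n(n-1)/2 = 6 * 5 / 2 = 15
Exponent = q + n(n-1)/2 = 4 + 15 = 19
I^2 = (-1)^19 = -1


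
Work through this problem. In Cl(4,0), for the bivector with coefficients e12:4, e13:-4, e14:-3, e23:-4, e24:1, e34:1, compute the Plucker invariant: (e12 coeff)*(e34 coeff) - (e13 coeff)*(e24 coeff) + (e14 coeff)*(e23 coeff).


Plucker relation: af - be + cd
a*f = 4*1 = 4
b*e = (-4)*1 = -4
c*d = (-3)*(-4) = 12
af - be + cd = 4 - (-4) + 12
= 20


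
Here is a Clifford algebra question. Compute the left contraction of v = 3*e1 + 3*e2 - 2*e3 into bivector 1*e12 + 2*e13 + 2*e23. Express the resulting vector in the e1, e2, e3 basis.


Left contraction v _| B = <vB>_1 (grade-1 part of the geometric product vB).
Using e1_|e12 = e2, e2_|e12 = -e1, e1_|e13 = e3, e3_|e13 = -e1, e2_|e23 = e3, e3_|e23 = -e2:
e1 coeff: -v2*b12 - v3*b13 = -(3)*(1) - (-2)*(2) = 1
e2 coeff: v1*b12 - v3*b23 = (3)*(1) - (-2)*(2) = 7
e3 coeff: v1*b13 + v2*b23 = (3)*(2) + (3)*(2) = 12
v _| B = 1*e1 + 7*e2 + 12*e3


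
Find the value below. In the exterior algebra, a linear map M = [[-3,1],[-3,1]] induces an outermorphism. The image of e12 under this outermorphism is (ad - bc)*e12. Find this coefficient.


The outermorphism of a linear map f sends e1^e2 to f(e1)^f(e2).
f(e1) = -3*e1 - 3*e2
f(e2) = 1*e1 + 1*e2
f(e1) ^ f(e2) = (-3*e1 - 3*e2) ^ (1*e1 + 1*e2)
= (-3)*1*e12 + (-3)*1*e21
= (-3 - (-3))*e12
= 0*e12
Coefficient = 0


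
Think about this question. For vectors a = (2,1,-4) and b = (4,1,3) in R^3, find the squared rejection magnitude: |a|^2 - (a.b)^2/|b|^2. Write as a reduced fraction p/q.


|a|^2 = 2^2 + 1^2 + (-4)^2 = 21
|b|^2 = 4^2 + 1^2 + 3^2 = 26
a . b = 2*4 + 1*1 + (-4)*3 = -3
(a.b)^2 = (-3)^2 = 9
|rej|^2 = 21 - 9/26
= (546 - 9)/26
= 537/26
In lowest terms: 537/26


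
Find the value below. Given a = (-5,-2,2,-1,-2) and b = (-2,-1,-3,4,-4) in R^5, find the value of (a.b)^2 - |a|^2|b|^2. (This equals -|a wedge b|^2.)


a . b = (-5)*(-2) + (-2)*(-1) + 2*(-3) + (-1)*4 + (-2)*(-4)
= 10 + 2 + (-6) + (-4) + 8 = 10
|a|^2 = (-5)^2 + (-2)^2 + 2^2 + (-1)^2 + (-2)^2 = 38
|b|^2 = (-2)^2 + (-1)^2 + (-3)^2 + 4^2 + (-4)^2 = 46
(a.b)^2 = 10^2 = 100
|a|^2 * |b|^2 = 38 * 46 = 1748
Result = 100 - 1748 = -1648


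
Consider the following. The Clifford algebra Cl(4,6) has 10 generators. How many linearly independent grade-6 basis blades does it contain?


Number of grade-k basis blades in Cl(p,q) with n = p + q is C(n, k).
n = 4 + 6 = 10
C(10, 6) = 10! / (6! * 4!)
= 3628800 / (720 * 24)
= 210


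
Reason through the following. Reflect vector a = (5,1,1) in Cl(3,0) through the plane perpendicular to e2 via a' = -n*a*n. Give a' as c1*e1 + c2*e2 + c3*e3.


Reflection formula: a' = -n*a*n, with n = e2 (unit vector, n^2 = 1).
For reflection through hyperplane perp to e2:
The component along e2 flips sign, others stay.
a = (5, 1, 1)
a' = (5, -1, 1)
a' = 5*e1 - 1*e2 + 1*e3


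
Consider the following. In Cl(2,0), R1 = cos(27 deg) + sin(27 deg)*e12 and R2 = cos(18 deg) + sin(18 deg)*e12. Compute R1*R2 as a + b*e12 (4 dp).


Same-plane rotors commute and their half-angles add:
R1*R2 = cos(a1 + a2) + sin(a1 + a2)*e12.
a1 + a2 = 27 + 18 = 45 deg
cos(45 deg) = 0.7071
sin(45 deg) = 0.7071
R1*R2 = 0.7071 + 0.7071*e12


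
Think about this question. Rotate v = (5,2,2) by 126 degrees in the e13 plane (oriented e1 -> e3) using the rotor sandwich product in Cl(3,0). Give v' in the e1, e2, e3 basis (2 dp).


Rotor R = cos(63deg) - sin(63deg)*e13
Rotation angle theta = 2 * 63 = 126 degrees in the e13 plane (e1 -> e3).
The component perpendicular to the plane (e2) is invariant: v'_2 = v2 = 2.00
cos(126deg) = -0.5878, sin(126deg) = 0.8090
v'_1 = v1*cos(theta) - v3*sin(theta) = 5*(-0.5878) - 2*0.8090 = -4.56
v'_3 = v1*sin(theta) + v3*cos(theta) = 5*0.8090 + 2*(-0.5878) = 2.87
v' = -4.56*e1 + 2.00*e2 + 2.87*e3


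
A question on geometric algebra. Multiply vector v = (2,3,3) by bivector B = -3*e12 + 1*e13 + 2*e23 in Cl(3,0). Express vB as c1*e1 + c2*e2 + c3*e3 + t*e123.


vB has grade-1 (vector) and grade-3 (trivector) parts: vB = (v _| B) + (v ^ B).
Vector part <vB>_1:
  e1: -v2*b12 - v3*b13 = -(3)*(-3) - (3)*(1) = 6
  e2: v1*b12 - v3*b23 = (2)*(-3) - (3)*(2) = -12
  e3: v1*b13 + v2*b23 = (2)*(1) + (3)*(2) = 8
Trivector part <vB>_3:
  e123: v1*b23 - v2*b13 + v3*b12 = (2)*(2) - (3)*(1) + (3)*(-3) = -8
vB = 6*e1 - 12*e2 + 8*e3 - 8*e123


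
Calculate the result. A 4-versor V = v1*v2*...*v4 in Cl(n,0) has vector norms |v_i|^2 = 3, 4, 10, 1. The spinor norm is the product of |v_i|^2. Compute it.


Spinor norm N(V) = |v1|^2 * |v2|^2 * ... * |v4|^2
= 3 * 4 * 10 * 1
Running product: 3, 12, 120, 120
N(V) = 120


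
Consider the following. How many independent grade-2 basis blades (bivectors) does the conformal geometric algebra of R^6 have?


The conformal model of R^6 uses Cl(7,1) with m = 6 + 2 = 8 generators.
Number of grade-2 blades = C(m, 2) = C(8, 2)
= 8*7/2 = 28


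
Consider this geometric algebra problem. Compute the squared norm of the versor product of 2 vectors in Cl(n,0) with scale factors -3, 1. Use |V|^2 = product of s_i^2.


Each vector v_i has |v_i|^2 = s_i^2
Squared scales: (-3)^2 = 9, 1^2 = 1
|V|^2 = 9 * 1
= 9


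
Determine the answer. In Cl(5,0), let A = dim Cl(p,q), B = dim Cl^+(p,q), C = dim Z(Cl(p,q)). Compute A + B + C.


n = 5 + 0 = 5
Total dim = 2^5 = 32
Even subalgebra dim = 2^4 = 16
n is odd, so center dim = 2
Sum = 32 + 16 + 2 = 50


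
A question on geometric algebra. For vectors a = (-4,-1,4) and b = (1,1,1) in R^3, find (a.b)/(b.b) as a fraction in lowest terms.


Projection coefficient = (a . b) / (b . b)
a . b = (-4)*1 + (-1)*1 + 4*1
= -4 + (-1) + 4 = -1
b . b = 1^2 + 1^2 + 1^2
= 1 + 1 + 1 = 3
Coefficient = -1/3
In lowest terms: -1/3


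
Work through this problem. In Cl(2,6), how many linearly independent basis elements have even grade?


Even subalgebra dimension = 2^(n-1)
n = 2 + 6 = 8
2^(8 - 1) = 2^7 = 128
Verification: sum of C(8,k) for even k = 1 + 28 + 70 + 28 + 1 = 128
Result = 128


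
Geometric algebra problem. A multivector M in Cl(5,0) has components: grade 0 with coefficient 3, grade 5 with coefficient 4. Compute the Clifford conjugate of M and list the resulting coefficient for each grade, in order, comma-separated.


Clifford conjugate sign for grade k: (-1)^(k(k+1)/2)
Grade 0: (-1)^(0*1/2) = (-1)^0 = 1, coeff 3 -> 3
Grade 5: (-1)^(5*6/2) = (-1)^15 = -1, coeff 4 -> -4
Conjugated coefficients: 3, -4


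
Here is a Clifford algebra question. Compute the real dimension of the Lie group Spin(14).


Spin(n) double-covers SO(n); both have Lie algebra so(n) of dimension n(n-1)/2.
n = 14
n(n-1) = 14 * 13 = 182
dim Spin(14) = 182/2 = 91


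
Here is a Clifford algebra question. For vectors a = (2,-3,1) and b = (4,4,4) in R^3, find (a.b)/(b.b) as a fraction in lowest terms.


Projection coefficient = (a . b) / (b . b)
a . b = 2*4 + (-3)*4 + 1*4
= 8 + (-12) + 4 = 0
b . b = 4^2 + 4^2 + 4^2
= 16 + 16 + 16 = 48
Coefficient = 0/48
In lowest terms: 0/1


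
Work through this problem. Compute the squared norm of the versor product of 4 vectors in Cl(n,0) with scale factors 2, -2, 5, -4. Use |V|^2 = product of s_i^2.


Each vector v_i has |v_i|^2 = s_i^2
Squared scales: 2^2 = 4, (-2)^2 = 4, 5^2 = 25, (-4)^2 = 16
|V|^2 = 4 * 4 * 25 * 16
= 6400
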